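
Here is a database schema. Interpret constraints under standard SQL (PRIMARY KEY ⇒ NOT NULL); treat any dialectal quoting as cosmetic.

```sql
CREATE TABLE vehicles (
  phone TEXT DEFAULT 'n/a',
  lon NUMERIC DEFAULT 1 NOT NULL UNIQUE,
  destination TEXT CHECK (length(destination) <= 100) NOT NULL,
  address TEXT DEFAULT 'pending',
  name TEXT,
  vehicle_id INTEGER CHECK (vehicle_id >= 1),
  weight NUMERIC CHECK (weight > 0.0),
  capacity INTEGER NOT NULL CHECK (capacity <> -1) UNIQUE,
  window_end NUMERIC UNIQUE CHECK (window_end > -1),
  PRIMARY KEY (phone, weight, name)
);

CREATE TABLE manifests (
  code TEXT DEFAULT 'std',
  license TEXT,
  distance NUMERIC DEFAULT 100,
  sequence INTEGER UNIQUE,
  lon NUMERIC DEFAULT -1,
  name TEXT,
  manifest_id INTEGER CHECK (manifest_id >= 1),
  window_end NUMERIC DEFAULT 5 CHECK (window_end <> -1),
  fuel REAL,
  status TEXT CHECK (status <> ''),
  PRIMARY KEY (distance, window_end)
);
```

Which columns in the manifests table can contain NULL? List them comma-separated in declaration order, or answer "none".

code, license, sequence, lon, name, manifest_id, fuel, status

- code: DEFAULT only fills an omitted column; an explicit NULL is still allowed → nullable.
- license: no NOT NULL constraint applies → nullable.
- distance: part of the PRIMARY KEY, which implies NOT NULL → not nullable.
- sequence: UNIQUE does not imply NOT NULL → nullable.
- lon: DEFAULT only fills an omitted column; an explicit NULL is still allowed → nullable.
- name: no NOT NULL constraint applies → nullable.
- manifest_id: CHECK does not forbid NULL (a CHECK constraint passes when its expression is NULL) → nullable.
- window_end: part of the PRIMARY KEY, which implies NOT NULL → not nullable.
- fuel: no NOT NULL constraint applies → nullable.
- status: CHECK does not forbid NULL (a CHECK constraint passes when its expression is NULL) → nullable.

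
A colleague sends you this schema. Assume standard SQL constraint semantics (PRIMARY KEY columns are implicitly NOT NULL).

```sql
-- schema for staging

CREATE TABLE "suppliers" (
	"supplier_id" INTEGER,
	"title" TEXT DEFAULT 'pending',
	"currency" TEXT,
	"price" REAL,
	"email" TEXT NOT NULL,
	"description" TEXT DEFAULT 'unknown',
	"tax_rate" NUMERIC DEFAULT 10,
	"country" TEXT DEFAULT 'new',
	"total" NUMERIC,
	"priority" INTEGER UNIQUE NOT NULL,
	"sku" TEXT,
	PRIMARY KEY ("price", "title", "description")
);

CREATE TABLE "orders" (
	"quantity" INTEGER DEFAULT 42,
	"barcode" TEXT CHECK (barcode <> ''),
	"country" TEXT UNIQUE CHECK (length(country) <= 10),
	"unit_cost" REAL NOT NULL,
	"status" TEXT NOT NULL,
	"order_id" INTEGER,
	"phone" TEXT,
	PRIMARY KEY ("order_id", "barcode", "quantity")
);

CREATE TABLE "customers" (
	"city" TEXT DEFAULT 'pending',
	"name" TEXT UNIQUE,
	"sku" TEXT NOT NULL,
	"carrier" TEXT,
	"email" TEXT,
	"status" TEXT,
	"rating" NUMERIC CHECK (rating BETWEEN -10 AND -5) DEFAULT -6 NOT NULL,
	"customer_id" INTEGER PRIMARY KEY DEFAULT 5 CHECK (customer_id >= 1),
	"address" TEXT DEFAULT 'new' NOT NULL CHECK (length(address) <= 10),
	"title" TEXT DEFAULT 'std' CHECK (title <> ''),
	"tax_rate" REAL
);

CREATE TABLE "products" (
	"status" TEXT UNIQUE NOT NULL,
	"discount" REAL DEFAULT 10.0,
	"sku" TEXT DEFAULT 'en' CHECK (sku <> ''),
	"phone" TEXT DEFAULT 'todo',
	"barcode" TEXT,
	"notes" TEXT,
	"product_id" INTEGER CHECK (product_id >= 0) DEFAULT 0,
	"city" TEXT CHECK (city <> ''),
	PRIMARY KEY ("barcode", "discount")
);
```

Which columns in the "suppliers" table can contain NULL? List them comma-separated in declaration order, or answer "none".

supplier_id, currency, tax_rate, country, total, sku

- supplier_id: no NOT NULL constraint applies → nullable.
- title: part of the PRIMARY KEY, which implies NOT NULL → not nullable.
- currency: no NOT NULL constraint applies → nullable.
- price: part of the PRIMARY KEY, which implies NOT NULL → not nullable.
- email: declared NOT NULL → not nullable.
- description: part of the PRIMARY KEY, which implies NOT NULL → not nullable.
- tax_rate: DEFAULT only fills an omitted column; an explicit NULL is still allowed → nullable.
- country: DEFAULT only fills an omitted column; an explicit NULL is still allowed → nullable.
- total: no NOT NULL constraint applies → nullable.
- priority: declared NOT NULL → not nullable.
- sku: no NOT NULL constraint applies → nullable.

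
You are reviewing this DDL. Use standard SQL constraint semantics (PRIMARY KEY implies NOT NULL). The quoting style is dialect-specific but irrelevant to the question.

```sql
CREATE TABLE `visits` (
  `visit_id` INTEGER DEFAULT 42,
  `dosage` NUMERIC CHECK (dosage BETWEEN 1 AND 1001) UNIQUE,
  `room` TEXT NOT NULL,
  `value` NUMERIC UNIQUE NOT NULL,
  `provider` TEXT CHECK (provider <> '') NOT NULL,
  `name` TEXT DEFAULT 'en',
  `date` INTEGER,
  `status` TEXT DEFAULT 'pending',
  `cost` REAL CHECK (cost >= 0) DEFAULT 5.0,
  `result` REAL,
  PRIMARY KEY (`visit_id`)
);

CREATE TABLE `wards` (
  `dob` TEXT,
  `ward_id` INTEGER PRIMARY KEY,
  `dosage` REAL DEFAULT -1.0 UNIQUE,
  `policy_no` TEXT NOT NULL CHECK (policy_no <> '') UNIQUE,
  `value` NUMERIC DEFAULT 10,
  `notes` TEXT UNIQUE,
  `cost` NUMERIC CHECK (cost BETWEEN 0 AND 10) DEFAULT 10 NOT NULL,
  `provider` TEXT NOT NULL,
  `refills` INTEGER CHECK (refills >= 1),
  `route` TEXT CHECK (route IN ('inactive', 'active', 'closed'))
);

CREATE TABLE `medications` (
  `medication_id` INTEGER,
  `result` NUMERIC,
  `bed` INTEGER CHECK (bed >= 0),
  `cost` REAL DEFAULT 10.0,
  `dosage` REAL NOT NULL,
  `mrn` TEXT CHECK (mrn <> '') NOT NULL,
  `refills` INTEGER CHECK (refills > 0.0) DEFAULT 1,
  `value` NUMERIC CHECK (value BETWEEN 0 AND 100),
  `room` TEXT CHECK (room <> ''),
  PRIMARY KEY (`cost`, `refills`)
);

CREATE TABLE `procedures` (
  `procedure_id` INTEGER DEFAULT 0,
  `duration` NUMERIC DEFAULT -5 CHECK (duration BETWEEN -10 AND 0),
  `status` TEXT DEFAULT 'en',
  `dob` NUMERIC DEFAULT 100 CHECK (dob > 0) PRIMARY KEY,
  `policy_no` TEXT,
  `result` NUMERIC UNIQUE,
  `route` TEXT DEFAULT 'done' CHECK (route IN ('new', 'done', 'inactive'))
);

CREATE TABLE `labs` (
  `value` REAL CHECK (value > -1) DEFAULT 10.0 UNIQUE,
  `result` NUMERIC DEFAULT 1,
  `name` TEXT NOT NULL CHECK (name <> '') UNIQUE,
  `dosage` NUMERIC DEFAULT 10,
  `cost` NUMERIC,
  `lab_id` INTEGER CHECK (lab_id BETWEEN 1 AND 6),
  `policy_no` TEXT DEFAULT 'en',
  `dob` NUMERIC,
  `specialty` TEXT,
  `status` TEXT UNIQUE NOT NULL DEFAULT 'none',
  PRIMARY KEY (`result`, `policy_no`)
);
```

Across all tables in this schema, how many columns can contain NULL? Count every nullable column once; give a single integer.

visits: 6 nullable (dosage, name, date, status, cost, result — PK (visit_id) and explicit NOT NULL columns excluded).
wards: 6 nullable (dob, dosage, value, notes, refills, route — PK (ward_id) and explicit NOT NULL columns excluded).
medications: 5 nullable (medication_id, result, bed, value, room — PK (cost, refills) and explicit NOT NULL columns excluded).
procedures: 6 nullable (procedure_id, duration, status, policy_no, result, route — PK (dob) and explicit NOT NULL columns excluded).
labs: 6 nullable (value, dosage, cost, lab_id, dob, specialty — PK (result, policy_no) and explicit NOT NULL columns excluded).
Total: 6 + 6 + 5 + 6 + 6 = 29.

29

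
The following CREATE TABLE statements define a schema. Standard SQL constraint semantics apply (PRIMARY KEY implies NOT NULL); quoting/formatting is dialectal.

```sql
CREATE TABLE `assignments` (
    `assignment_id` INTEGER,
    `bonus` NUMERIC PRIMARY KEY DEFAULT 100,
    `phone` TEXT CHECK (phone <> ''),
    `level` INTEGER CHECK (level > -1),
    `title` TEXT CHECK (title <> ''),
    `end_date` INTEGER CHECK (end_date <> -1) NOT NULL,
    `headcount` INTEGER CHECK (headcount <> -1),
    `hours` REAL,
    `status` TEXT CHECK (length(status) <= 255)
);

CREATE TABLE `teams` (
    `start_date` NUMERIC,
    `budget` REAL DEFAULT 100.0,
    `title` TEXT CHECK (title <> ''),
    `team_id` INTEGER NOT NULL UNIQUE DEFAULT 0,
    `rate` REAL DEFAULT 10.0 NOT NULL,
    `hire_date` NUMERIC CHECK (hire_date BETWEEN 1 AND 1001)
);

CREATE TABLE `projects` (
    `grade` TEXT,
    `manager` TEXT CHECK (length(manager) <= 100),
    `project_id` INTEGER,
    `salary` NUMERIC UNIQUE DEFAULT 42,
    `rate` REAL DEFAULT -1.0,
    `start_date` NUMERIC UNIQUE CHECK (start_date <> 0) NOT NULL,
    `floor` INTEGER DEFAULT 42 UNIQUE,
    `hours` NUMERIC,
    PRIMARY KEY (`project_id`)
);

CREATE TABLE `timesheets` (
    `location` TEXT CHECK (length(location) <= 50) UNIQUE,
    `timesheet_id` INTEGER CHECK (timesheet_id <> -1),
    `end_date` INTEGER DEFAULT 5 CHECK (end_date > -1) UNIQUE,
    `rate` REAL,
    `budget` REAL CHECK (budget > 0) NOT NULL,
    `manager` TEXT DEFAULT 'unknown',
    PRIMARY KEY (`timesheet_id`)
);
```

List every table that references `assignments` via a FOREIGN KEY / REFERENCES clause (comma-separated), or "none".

No REFERENCES clause anywhere in the schema names assignments.

none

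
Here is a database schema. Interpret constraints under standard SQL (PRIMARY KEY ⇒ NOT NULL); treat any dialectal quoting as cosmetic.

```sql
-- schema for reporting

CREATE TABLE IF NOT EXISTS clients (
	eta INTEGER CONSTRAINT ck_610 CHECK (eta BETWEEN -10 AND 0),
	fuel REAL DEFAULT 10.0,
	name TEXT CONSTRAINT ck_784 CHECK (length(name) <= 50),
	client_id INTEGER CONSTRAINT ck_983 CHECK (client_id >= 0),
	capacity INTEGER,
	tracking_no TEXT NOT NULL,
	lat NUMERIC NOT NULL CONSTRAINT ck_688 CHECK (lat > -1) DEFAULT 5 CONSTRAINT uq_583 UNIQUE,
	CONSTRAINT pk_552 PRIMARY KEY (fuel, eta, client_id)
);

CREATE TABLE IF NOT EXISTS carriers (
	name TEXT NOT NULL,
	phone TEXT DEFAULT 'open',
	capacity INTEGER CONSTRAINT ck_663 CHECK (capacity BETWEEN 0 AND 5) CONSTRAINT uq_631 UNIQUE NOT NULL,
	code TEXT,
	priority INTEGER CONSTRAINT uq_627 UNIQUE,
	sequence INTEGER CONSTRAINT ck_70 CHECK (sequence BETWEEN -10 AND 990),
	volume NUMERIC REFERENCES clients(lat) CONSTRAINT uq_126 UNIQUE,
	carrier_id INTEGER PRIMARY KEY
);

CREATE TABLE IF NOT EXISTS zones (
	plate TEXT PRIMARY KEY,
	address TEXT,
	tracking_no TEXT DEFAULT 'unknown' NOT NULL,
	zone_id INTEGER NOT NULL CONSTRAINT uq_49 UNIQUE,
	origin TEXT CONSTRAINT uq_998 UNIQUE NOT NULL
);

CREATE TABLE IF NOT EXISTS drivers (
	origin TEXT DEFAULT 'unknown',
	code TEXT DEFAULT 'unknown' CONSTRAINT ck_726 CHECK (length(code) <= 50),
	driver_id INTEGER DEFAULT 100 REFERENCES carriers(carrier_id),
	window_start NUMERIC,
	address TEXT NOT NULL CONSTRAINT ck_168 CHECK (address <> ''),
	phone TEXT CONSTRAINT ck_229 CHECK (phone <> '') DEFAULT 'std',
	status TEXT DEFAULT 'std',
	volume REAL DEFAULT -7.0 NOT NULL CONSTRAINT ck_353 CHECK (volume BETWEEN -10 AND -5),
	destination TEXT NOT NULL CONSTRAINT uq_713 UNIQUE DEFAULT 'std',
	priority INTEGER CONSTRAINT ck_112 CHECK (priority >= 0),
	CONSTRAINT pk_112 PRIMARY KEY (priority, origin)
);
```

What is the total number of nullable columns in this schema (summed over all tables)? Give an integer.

13

clients: 2 nullable (name, capacity — PK (fuel, eta, client_id) and explicit NOT NULL columns excluded).
carriers: 5 nullable (phone, code, priority, sequence, volume — PK (carrier_id) and explicit NOT NULL columns excluded).
zones: 1 nullable (address — PK (plate) and explicit NOT NULL columns excluded).
drivers: 5 nullable (code, driver_id, window_start, phone, status — PK (priority, origin) and explicit NOT NULL columns excluded).
Total: 2 + 5 + 1 + 5 = 13.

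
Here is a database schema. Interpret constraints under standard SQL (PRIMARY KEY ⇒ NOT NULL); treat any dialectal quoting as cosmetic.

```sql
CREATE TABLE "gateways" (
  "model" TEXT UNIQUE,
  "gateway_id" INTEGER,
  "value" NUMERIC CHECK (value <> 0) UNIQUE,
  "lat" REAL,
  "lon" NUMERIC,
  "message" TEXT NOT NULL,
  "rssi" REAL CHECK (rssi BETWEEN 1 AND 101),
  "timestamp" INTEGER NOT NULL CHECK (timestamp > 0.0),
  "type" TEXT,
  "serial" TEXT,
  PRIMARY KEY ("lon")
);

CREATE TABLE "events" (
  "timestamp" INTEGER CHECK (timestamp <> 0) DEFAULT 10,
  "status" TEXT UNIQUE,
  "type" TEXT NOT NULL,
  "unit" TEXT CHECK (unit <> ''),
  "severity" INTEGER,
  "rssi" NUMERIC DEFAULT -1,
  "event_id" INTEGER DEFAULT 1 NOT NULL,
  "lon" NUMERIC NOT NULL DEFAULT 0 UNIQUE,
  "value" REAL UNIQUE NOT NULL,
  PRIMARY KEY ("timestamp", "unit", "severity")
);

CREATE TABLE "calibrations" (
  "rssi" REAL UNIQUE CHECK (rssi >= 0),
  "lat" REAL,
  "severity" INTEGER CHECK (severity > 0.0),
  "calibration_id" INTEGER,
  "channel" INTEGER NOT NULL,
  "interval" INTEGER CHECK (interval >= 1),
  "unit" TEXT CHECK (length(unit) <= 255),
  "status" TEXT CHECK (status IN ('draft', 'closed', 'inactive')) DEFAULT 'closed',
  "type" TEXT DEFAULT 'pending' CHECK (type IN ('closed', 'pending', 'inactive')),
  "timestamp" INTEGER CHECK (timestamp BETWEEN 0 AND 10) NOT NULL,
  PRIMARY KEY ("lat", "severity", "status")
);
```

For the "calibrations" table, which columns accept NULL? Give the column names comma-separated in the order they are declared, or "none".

rssi, calibration_id, interval, unit, type

- rssi: CHECK does not forbid NULL (a CHECK constraint passes when its expression is NULL) → nullable.
- lat: part of the PRIMARY KEY, which implies NOT NULL → not nullable.
- severity: part of the PRIMARY KEY, which implies NOT NULL → not nullable.
- calibration_id: no NOT NULL constraint applies → nullable.
- channel: declared NOT NULL → not nullable.
- interval: CHECK does not forbid NULL (a CHECK constraint passes when its expression is NULL) → nullable.
- unit: CHECK does not forbid NULL (a CHECK constraint passes when its expression is NULL) → nullable.
- status: part of the PRIMARY KEY, which implies NOT NULL → not nullable.
- type: CHECK does not forbid NULL (a CHECK constraint passes when its expression is NULL) → nullable.
- timestamp: declared NOT NULL → not nullable.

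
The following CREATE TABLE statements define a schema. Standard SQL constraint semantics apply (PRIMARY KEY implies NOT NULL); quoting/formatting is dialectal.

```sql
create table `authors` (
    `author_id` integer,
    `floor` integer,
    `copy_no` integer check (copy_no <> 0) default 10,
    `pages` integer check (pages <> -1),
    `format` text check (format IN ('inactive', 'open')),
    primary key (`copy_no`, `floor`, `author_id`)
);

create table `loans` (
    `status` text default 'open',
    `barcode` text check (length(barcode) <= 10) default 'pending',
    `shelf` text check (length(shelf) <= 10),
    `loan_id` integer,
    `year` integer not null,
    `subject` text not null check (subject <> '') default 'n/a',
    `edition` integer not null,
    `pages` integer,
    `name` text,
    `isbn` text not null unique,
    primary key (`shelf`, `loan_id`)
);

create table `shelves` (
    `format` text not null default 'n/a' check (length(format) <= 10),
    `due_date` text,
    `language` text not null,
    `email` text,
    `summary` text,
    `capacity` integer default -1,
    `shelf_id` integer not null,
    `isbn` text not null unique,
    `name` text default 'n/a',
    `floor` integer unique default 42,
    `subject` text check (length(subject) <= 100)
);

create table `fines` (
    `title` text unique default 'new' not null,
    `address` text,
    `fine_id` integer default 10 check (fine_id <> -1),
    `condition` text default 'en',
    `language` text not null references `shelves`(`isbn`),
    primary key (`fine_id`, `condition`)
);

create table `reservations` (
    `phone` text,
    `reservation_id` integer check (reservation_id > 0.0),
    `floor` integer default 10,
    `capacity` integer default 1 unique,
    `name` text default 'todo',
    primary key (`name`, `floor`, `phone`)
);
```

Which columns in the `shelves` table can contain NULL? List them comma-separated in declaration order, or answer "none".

due_date, email, summary, capacity, name, floor, subject

- format: declared NOT NULL → not nullable.
- due_date: no NOT NULL constraint applies → nullable.
- language: declared NOT NULL → not nullable.
- email: no NOT NULL constraint applies → nullable.
- summary: no NOT NULL constraint applies → nullable.
- capacity: DEFAULT only fills an omitted column; an explicit NULL is still allowed → nullable.
- shelf_id: declared NOT NULL → not nullable.
- isbn: declared NOT NULL → not nullable.
- name: DEFAULT only fills an omitted column; an explicit NULL is still allowed → nullable.
- floor: UNIQUE does not imply NOT NULL → nullable.
- subject: CHECK does not forbid NULL (a CHECK constraint passes when its expression is NULL) → nullable.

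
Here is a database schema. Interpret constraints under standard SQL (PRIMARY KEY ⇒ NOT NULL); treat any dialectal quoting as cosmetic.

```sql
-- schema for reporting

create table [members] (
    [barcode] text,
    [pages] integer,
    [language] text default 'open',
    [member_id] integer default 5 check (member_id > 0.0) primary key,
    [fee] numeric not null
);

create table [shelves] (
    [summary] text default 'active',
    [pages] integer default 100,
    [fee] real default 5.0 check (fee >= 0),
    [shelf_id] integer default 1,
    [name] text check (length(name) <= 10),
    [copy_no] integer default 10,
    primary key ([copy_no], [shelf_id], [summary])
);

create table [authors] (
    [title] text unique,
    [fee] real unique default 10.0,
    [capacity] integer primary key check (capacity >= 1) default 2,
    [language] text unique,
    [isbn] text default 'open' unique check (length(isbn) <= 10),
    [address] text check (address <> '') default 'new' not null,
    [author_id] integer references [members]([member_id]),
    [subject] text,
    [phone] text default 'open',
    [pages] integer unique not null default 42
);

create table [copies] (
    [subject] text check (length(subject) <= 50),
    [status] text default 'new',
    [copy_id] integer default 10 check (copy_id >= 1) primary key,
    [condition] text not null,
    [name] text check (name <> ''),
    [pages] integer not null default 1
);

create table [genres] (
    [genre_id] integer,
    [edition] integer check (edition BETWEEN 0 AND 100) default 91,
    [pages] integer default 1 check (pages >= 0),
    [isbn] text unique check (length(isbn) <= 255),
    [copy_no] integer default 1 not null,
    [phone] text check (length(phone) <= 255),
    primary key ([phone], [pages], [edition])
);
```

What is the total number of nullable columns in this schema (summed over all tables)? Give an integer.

members: 3 nullable (barcode, pages, language — PK (member_id) and explicit NOT NULL columns excluded).
shelves: 3 nullable (pages, fee, name — PK (copy_no, shelf_id, summary) and explicit NOT NULL columns excluded).
authors: 7 nullable (title, fee, language, isbn, author_id, subject, phone — PK (capacity) and explicit NOT NULL columns excluded).
copies: 3 nullable (subject, status, name — PK (copy_id) and explicit NOT NULL columns excluded).
genres: 2 nullable (genre_id, isbn — PK (phone, pages, edition) and explicit NOT NULL columns excluded).
Total: 3 + 3 + 7 + 3 + 2 = 18.

18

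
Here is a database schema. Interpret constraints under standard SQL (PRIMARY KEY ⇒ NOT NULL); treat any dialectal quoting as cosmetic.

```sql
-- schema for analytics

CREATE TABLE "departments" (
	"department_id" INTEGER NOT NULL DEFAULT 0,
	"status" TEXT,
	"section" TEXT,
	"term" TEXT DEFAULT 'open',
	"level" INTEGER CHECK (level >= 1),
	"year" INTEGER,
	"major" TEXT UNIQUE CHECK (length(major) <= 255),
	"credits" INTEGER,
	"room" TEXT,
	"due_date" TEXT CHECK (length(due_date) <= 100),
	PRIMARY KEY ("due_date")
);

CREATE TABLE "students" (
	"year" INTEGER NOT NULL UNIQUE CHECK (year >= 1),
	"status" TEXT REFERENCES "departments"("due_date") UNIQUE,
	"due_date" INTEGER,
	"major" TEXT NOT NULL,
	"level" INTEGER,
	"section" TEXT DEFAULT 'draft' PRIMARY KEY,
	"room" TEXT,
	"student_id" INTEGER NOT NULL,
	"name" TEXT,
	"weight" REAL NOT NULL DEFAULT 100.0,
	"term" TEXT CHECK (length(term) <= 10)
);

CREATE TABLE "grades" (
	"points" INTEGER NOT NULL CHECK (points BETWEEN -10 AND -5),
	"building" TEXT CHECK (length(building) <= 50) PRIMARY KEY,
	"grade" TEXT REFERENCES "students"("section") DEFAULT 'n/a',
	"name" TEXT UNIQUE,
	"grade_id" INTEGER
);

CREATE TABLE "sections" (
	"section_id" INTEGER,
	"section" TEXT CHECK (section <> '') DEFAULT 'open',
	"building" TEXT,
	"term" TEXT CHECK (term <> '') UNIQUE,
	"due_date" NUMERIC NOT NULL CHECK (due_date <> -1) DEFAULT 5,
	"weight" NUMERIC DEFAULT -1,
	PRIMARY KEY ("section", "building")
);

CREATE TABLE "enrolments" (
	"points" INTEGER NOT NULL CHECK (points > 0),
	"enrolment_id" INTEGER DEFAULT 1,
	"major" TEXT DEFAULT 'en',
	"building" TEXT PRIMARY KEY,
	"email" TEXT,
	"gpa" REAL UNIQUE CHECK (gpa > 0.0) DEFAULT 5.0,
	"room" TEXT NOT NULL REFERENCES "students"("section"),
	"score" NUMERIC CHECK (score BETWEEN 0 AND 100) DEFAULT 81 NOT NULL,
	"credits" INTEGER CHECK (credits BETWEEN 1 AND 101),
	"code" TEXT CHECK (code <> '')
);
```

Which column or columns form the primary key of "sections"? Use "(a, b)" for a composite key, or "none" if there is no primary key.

(section, building)

A table-level PRIMARY KEY clause names 2 columns: section, building.
This is a composite key — the combination is unique, not each column individually.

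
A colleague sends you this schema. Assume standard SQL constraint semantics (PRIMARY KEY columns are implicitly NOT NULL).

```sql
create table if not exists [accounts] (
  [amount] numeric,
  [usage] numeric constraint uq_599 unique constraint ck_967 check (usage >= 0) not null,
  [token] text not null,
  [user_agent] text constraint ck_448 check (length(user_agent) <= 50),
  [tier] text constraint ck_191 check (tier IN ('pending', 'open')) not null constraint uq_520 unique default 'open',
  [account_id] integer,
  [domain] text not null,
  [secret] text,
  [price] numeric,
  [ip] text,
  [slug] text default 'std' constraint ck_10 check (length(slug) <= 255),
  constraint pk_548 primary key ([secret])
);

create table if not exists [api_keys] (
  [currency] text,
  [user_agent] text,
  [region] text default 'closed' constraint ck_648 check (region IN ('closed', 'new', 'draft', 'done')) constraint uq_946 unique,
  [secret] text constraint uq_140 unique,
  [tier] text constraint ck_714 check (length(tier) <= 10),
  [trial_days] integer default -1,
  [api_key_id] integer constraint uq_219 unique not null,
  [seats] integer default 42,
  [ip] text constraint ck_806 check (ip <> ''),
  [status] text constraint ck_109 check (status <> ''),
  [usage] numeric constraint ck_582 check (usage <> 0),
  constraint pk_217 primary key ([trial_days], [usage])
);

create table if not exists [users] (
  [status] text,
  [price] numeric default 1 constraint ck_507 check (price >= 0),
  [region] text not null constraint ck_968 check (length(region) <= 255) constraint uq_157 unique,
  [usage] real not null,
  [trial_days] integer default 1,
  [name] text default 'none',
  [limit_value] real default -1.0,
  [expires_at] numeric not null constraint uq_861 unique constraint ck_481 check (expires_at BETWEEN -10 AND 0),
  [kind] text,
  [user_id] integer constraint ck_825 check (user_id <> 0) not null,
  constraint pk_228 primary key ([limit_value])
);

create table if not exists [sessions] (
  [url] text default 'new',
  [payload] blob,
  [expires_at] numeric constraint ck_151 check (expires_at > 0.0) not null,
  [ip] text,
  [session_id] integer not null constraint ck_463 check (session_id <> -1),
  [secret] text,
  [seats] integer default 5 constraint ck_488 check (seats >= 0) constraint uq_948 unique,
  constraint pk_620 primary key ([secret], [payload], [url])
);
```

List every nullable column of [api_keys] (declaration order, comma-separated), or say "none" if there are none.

currency, user_agent, region, secret, tier, seats, ip, status

- currency: no NOT NULL constraint applies → nullable.
- user_agent: no NOT NULL constraint applies → nullable.
- region: CHECK does not forbid NULL (a CHECK constraint passes when its expression is NULL) → nullable.
- secret: UNIQUE does not imply NOT NULL → nullable.
- tier: CHECK does not forbid NULL (a CHECK constraint passes when its expression is NULL) → nullable.
- trial_days: part of the PRIMARY KEY, which implies NOT NULL → not nullable.
- api_key_id: declared NOT NULL → not nullable.
- seats: DEFAULT only fills an omitted column; an explicit NULL is still allowed → nullable.
- ip: CHECK does not forbid NULL (a CHECK constraint passes when its expression is NULL) → nullable.
- status: CHECK does not forbid NULL (a CHECK constraint passes when its expression is NULL) → nullable.
- usage: part of the PRIMARY KEY, which implies NOT NULL → not nullable.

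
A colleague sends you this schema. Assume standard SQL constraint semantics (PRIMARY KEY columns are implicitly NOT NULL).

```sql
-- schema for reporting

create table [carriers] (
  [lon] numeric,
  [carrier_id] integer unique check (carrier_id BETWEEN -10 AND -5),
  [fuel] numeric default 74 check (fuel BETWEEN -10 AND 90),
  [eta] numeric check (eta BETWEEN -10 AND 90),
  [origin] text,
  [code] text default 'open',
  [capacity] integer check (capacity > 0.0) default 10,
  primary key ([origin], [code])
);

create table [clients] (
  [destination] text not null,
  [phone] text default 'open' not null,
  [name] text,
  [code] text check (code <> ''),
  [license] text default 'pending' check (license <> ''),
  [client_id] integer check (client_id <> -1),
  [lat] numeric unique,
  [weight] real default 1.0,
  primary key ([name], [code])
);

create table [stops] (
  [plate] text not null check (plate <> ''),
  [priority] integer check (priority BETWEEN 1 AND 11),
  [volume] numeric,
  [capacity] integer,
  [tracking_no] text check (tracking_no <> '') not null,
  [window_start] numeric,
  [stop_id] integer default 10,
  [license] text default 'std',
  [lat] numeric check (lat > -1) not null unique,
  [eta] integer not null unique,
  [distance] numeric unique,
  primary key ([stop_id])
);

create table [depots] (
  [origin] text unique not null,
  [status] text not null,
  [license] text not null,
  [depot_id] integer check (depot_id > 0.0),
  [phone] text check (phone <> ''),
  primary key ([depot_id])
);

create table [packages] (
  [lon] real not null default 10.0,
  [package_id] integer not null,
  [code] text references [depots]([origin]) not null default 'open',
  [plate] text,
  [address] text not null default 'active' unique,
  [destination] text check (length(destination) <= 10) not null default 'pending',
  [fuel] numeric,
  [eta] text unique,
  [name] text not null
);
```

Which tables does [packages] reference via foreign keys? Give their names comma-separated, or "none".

depots

- code REFERENCES depots(origin).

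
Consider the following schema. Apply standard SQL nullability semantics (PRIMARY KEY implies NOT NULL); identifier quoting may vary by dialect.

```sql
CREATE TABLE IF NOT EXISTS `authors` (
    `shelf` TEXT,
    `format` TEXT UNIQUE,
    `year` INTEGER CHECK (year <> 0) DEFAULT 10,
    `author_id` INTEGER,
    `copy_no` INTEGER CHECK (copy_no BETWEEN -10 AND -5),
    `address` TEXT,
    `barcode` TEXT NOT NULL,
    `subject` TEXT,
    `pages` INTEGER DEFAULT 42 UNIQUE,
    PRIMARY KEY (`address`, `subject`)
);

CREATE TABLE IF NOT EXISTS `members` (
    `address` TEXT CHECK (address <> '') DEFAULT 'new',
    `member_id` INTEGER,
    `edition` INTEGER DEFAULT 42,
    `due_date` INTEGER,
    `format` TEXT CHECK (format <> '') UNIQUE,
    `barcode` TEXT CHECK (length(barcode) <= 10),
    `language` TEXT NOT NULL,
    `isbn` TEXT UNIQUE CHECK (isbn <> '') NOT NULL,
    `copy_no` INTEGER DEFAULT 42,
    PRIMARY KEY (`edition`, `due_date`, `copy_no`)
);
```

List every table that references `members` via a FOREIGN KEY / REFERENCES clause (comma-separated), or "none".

No REFERENCES clause anywhere in the schema names members.

none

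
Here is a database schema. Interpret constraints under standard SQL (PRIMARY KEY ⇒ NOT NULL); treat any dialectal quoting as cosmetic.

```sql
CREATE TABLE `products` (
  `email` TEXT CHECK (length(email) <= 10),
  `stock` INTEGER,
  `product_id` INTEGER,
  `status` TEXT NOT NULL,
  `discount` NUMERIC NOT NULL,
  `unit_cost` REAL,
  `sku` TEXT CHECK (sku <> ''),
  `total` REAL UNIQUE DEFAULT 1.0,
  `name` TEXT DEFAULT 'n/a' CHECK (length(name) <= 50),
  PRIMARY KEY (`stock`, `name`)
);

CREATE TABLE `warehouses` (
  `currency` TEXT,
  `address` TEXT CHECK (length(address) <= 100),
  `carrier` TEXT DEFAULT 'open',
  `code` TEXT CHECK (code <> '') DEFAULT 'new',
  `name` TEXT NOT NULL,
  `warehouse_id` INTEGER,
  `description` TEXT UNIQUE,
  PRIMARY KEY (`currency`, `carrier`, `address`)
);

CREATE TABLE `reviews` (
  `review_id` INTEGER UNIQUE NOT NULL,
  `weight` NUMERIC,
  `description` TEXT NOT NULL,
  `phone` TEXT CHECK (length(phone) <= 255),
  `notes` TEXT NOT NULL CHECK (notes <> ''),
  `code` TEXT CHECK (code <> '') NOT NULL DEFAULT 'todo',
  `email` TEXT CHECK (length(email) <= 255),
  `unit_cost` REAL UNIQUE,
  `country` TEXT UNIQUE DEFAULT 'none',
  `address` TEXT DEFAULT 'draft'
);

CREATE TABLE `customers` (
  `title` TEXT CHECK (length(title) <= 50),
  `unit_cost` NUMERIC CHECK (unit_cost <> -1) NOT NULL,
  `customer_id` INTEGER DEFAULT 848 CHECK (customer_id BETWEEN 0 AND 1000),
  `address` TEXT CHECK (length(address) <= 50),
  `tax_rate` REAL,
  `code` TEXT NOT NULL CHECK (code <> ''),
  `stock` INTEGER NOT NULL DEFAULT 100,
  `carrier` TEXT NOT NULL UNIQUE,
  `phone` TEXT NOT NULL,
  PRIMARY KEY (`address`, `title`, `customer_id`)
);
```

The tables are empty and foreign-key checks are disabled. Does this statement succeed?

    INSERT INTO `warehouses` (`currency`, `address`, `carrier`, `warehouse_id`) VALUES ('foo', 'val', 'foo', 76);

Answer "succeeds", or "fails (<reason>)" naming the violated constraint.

fails (NOT NULL on name)

name is omitted from the column list and has no DEFAULT, so it would receive NULL.
But name is declared NOT NULL.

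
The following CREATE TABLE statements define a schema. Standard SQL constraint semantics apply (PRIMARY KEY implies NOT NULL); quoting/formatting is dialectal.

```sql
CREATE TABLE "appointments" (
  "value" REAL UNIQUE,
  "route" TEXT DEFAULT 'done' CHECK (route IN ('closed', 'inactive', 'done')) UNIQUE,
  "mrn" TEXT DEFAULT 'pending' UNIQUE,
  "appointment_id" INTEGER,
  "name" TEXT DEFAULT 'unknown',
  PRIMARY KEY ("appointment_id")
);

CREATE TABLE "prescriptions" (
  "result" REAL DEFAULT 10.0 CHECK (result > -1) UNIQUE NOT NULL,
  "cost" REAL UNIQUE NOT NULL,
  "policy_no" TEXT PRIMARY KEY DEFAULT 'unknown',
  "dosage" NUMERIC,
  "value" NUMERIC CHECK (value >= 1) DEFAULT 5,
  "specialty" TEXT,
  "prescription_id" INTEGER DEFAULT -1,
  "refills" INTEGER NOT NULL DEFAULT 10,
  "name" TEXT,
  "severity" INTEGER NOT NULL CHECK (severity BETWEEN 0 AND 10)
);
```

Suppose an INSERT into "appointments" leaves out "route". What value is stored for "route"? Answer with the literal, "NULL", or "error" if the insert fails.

'done'

route has an explicit DEFAULT 'done'.
When the column is omitted from an INSERT, that default is used.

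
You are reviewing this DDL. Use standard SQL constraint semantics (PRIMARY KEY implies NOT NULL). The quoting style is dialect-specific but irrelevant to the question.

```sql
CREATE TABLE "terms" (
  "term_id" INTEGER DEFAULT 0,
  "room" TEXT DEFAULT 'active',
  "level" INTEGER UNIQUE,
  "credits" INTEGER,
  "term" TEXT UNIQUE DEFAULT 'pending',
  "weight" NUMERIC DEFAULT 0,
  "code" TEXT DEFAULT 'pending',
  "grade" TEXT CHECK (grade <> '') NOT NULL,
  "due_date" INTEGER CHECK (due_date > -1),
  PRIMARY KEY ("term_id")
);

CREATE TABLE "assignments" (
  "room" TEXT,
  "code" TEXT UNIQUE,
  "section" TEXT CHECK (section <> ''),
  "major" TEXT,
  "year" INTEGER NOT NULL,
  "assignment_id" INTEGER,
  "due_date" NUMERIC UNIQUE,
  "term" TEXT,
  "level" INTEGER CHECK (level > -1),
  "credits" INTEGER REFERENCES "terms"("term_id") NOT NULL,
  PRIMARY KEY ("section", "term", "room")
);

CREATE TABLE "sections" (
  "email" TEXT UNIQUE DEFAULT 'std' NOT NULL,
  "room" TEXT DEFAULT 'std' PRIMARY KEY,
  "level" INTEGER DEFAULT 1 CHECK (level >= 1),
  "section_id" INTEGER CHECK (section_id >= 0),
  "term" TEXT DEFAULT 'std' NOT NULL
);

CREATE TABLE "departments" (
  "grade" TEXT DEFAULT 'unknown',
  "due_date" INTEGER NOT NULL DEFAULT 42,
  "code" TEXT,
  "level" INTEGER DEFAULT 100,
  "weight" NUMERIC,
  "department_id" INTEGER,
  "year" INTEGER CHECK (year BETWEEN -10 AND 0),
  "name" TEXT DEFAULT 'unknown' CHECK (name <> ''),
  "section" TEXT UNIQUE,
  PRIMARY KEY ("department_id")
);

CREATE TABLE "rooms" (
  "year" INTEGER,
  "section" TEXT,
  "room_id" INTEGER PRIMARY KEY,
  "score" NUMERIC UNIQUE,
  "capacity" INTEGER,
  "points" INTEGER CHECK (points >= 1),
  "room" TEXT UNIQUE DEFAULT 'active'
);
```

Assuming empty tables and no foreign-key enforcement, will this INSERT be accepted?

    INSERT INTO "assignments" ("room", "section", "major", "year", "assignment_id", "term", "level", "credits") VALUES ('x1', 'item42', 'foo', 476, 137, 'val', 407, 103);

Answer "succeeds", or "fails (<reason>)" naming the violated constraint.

NOT NULL columns: credits is supplied; room is supplied; section is supplied; term is supplied; year is supplied.
CHECK constraints: 'item42' satisfies (section <> ''); 407 satisfies (level > -1).
No constraint is violated.

succeeds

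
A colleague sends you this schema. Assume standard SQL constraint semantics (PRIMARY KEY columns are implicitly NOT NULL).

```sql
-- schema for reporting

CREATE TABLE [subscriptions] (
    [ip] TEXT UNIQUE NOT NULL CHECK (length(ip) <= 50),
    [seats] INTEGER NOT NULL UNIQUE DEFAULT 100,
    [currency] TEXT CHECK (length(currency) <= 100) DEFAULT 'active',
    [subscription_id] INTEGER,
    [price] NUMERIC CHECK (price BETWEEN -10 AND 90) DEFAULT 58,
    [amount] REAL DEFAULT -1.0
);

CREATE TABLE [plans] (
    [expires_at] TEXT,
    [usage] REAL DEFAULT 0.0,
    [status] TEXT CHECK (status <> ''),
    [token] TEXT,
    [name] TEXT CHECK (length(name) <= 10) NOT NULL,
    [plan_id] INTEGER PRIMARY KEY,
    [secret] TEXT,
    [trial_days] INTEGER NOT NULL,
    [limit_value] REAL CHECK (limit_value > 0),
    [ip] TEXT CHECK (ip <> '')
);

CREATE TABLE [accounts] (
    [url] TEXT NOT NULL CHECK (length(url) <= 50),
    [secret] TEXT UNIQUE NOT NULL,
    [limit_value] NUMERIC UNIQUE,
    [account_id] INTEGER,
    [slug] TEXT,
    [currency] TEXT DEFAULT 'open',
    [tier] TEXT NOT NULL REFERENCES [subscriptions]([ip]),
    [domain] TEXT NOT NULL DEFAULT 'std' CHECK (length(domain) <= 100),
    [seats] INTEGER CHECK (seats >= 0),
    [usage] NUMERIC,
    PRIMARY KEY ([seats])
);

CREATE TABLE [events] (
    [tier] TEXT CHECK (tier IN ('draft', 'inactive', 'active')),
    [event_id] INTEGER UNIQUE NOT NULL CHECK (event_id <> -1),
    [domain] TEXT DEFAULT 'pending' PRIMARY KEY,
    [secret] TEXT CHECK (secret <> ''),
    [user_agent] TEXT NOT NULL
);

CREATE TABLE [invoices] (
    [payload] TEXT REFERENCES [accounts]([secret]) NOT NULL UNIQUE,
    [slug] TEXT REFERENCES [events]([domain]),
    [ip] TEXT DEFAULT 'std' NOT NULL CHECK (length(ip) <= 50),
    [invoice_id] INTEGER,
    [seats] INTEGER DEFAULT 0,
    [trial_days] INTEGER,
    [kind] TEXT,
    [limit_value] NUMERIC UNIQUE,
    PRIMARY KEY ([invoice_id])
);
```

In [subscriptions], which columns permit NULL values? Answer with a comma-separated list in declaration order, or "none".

- ip: declared NOT NULL → not nullable.
- seats: declared NOT NULL → not nullable.
- currency: CHECK does not forbid NULL (a CHECK constraint passes when its expression is NULL) → nullable.
- subscription_id: no NOT NULL constraint applies → nullable.
- price: CHECK does not forbid NULL (a CHECK constraint passes when its expression is NULL) → nullable.
- amount: DEFAULT only fills an omitted column; an explicit NULL is still allowed → nullable.

currency, subscription_id, price, amount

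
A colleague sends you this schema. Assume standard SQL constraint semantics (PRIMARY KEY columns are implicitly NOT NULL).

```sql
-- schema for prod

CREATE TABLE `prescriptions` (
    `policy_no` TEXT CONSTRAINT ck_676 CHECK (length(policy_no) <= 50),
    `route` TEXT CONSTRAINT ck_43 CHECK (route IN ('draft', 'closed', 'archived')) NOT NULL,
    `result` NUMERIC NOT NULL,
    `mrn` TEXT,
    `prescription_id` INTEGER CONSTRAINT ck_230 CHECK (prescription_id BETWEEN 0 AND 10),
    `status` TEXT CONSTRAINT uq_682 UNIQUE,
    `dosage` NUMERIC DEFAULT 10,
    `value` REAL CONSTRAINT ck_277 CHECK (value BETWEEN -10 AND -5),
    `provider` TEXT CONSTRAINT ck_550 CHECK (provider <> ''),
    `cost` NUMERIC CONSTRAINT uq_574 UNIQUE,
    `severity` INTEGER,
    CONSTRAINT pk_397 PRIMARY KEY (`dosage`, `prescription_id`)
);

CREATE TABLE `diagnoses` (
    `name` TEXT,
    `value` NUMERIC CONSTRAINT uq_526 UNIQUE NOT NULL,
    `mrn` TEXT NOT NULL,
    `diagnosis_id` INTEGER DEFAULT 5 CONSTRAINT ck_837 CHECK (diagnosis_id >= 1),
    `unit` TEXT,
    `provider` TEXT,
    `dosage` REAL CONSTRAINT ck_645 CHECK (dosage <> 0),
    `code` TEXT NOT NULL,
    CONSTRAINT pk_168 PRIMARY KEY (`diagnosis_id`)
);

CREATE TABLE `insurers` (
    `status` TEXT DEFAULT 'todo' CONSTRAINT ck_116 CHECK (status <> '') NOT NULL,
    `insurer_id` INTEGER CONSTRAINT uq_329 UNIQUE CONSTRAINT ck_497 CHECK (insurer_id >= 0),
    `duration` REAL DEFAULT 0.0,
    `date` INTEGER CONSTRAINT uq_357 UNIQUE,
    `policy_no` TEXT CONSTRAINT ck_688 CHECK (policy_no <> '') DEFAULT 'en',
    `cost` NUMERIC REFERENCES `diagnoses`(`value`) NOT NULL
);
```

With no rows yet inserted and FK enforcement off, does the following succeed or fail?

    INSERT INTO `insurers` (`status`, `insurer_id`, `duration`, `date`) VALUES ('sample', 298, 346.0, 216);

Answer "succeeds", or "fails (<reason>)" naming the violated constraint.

cost is omitted from the column list and has no DEFAULT, so it would receive NULL.
But cost is declared NOT NULL.

fails (NOT NULL on cost)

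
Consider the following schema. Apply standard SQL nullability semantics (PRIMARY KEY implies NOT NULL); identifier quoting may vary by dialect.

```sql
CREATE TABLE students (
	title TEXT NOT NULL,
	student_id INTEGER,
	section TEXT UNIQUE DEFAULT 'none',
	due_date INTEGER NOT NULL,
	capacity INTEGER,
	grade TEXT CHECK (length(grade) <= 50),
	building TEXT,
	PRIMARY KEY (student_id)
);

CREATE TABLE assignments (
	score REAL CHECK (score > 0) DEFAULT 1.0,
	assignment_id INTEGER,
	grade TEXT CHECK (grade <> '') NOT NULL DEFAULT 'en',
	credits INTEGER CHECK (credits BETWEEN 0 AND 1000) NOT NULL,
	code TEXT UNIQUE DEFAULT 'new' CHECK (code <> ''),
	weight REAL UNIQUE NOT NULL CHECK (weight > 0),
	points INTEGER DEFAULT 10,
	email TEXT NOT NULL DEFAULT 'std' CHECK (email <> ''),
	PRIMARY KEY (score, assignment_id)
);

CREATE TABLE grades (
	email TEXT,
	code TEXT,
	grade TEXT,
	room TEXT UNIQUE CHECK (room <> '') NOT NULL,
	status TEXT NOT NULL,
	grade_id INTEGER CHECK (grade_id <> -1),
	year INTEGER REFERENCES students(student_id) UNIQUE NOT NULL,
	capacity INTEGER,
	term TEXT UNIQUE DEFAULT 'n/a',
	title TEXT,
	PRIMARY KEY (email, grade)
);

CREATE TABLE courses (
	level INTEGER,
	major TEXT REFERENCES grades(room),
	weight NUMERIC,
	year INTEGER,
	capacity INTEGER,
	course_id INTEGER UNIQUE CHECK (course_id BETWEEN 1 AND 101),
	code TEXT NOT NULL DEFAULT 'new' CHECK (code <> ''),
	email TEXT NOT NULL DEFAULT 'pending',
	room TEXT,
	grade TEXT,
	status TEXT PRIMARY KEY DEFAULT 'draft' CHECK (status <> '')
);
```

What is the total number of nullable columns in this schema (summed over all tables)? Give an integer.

19

students: 4 nullable (section, capacity, grade, building — PK (student_id) and explicit NOT NULL columns excluded).
assignments: 2 nullable (code, points — PK (score, assignment_id) and explicit NOT NULL columns excluded).
grades: 5 nullable (code, grade_id, capacity, term, title — PK (email, grade) and explicit NOT NULL columns excluded).
courses: 8 nullable (level, major, weight, year, capacity, course_id, room, grade — PK (status) and explicit NOT NULL columns excluded).
Total: 4 + 2 + 5 + 8 = 19.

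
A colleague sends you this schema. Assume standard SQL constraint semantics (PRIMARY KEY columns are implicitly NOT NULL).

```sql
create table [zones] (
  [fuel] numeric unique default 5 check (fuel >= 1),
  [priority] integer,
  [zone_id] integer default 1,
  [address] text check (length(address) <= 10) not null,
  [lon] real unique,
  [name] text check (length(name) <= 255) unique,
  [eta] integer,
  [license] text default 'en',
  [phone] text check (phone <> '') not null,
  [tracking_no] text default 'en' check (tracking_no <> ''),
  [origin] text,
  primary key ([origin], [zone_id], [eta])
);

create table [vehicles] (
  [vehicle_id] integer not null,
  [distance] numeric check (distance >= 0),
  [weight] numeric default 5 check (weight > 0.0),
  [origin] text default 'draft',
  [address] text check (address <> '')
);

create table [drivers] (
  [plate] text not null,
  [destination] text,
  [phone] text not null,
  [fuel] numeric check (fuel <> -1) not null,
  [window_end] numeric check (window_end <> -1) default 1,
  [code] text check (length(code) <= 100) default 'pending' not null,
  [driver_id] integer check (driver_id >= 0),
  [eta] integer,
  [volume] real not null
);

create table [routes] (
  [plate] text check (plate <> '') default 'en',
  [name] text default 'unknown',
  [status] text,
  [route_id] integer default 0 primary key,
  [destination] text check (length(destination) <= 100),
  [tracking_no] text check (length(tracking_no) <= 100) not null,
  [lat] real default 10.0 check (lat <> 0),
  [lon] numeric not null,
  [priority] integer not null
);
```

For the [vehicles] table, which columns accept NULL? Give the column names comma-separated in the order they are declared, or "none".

- vehicle_id: declared NOT NULL → not nullable.
- distance: CHECK does not forbid NULL (a CHECK constraint passes when its expression is NULL) → nullable.
- weight: CHECK does not forbid NULL (a CHECK constraint passes when its expression is NULL) → nullable.
- origin: DEFAULT only fills an omitted column; an explicit NULL is still allowed → nullable.
- address: CHECK does not forbid NULL (a CHECK constraint passes when its expression is NULL) → nullable.

distance, weight, origin, address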